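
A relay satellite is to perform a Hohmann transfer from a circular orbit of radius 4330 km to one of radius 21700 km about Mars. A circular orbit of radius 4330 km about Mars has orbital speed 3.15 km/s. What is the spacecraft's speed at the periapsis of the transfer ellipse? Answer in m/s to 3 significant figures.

v = 4070 m/s

From the circular-orbit relation v² = μ/r at r = 4330 km: μ = v²r = (3.15)² × 4330 = 42964.4 km³/s².
Semi-major axis of the transfer orbit: a_t = (4330 + 21700)/2 = 13015 km.
At periapsis, r = 4330 km.
From the vis-viva equation, v = √[μ(2/r − 1/a_t)] = 4.067 km/s.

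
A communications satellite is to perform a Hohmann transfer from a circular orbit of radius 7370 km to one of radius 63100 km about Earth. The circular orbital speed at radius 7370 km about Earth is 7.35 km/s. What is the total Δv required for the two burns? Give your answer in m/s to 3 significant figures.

From the circular-orbit relation v² = μ/r at r = 7370 km: μ = v²r = (7.35)² × 7370 = 3.98146×10^5 km³/s².
Transfer-ellipse semi-major axis a_t = (r₁ + r₂)/2 = (7370 + 63100)/2 = 35235 km.
At r₁ the circular-orbit speed is v₁ = √(μ/r₁) = 7.350 km/s.
On the transfer ellipse at r₁, vis-viva equation gives v_p = √[μ(2/r₁ − 1/a_t)] = 9.836 km/s.
First burn Δv₁ = |v_p − v₁| = 2.486 km/s.
At r₂, v₂ = √(μ/r₂) = 2.512 km/s.
Transfer-orbit speed at r₂: v_a = √[μ(2/r₂ − 1/a_t)] = 1.149 km/s.
Second burn Δv₂ = |v₂ − v_a| = 1.363 km/s.
Δv = Δv₁ + Δv₂ = 2.486 + 1.363 = 3.849 km/s.

Δv = 3850 m/s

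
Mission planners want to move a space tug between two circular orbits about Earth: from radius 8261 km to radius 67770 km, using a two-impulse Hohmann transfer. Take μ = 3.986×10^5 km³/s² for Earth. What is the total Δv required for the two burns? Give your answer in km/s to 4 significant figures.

Transfer-ellipse semi-major axis a_t = (r₁ + r₂)/2 = (8261 + 67770)/2 = 38015.5 km.
Circular speed at r₁: v₁ = √(μ/r₁) = √(3.986×10^5/8261) = 6.9463 km/s.
On the transfer ellipse at r₁, vis-viva gives v_p = √[μ(2/r₁ − 1/a_t)] = 9.2745 km/s.
First burn Δv₁ = |v_p − v₁| = 2.328 km/s.
Circular speed at r₂: v₂ = √(μ/r₂) = 2.4252 km/s.
Transfer-orbit speed at r₂: v_a = √[μ(2/r₂ − 1/a_t)] = 1.1305 km/s.
Second burn Δv₂ = |v₂ − v_a| = 1.295 km/s.
Δv = Δv₁ + Δv₂ = 2.328 + 1.295 = 3.623 km/s.

Δv = 3.623 km/s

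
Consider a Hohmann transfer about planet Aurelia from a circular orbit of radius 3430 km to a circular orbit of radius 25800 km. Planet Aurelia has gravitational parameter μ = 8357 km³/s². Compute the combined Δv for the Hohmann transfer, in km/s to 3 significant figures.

Δv = 0.806 km/s

The Hohmann ellipse has a_t = (r₁ + r₂)/2 = 14615 km.
At r₁ the circular-orbit speed is v₁ = √(μ/r₁) = 1.561 km/s.
Transfer-orbit speed at r₁ (v² = μ(2/r − 1/a)): v_p = √[μ(2/r₁ − 1/a_t)] = 2.074 km/s.
First burn Δv₁ = |v_p − v₁| = 0.5130 km/s.
At r₂, v₂ = √(μ/r₂) = 0.5691 km/s.
Transfer-orbit speed at r₂: v_a = √[μ(2/r₂ − 1/a_t)] = 0.2757 km/s.
Second burn Δv₂ = |v₂ − v_a| = 0.2934 km/s.
Δv = Δv₁ + Δv₂ = 0.5130 + 0.2934 = 0.8064 km/s.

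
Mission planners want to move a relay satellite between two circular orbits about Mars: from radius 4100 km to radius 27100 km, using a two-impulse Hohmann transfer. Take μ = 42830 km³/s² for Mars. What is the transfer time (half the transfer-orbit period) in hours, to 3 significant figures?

Semi-major axis of the transfer orbit: a_t = (4100 + 27100)/2 = 15600 km.
By Kepler's third law the transfer-orbit period is T = 2π√(a_t³/μ), so t = T/2 = 29580 s.
Converting: 29580 s ÷ 3600 s/hour = 8.22 hours.

t = 8.22 hours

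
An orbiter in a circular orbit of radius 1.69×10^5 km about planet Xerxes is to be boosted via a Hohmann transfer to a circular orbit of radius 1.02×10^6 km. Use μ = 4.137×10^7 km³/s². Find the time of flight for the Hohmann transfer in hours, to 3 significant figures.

t = 62.2 hours

Transfer-ellipse semi-major axis a_t = (r₁ + r₂)/2 = (1.690×10^5 + 1.020×10^6)/2 = 5.945×10^5 km.
By Kepler's third law the transfer-orbit period is T = 2π√(a_t³/μ), so t = T/2 = 2.239×10^5 s.
Converting: 2.239×10^5 s ÷ 3600 s/hour = 62.2 hours.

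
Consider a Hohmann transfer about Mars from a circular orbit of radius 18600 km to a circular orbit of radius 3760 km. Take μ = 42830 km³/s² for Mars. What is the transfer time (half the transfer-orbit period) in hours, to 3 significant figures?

t = 4.98 hours

Semi-major axis of the transfer orbit: a_t = (18600 + 3760)/2 = 11180 km.
Half the transfer-orbit period gives t = π√(a_t³/μ) = 17940 s.
Converting: 17940 s ÷ 3600 s/hour = 4.98 hours.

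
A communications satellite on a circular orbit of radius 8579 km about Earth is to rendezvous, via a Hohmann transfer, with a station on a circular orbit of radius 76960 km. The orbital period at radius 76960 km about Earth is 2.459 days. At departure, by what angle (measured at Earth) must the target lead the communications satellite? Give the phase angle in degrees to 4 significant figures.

From Kepler's third law T² = 4π²r³/μ at r = 76960 km, T = 2.459 days = 2.459 × 86400 s = 2.124576×10^5 s: μ = 4π²r³/T² = 3.98667×10^5 km³/s².
Transfer-ellipse semi-major axis a_t = (r₁ + r₂)/2 = (8579 + 76960)/2 = 42769.5 km.
Transfer time t = π√(a_t³/μ) = 44009 s.
The target's mean motion on its circular orbit is ω₂ = √(μ/r₂³) = 2.9574×10^-5 rad/s.
Angle swept by the target during transfer: ω₂·t = 1.3015 rad = 74.57°.
Arrival is 180° from departure on the ellipse, so φ = 180° − 74.57° = 105.4°.

φ = 105.4°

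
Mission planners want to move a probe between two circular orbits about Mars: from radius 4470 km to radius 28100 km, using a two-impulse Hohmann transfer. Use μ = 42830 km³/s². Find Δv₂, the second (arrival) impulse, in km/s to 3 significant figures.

Δv₂ = 0.588 km/s

Transfer-ellipse semi-major axis a_t = (r₁ + r₂)/2 = (4470 + 28100)/2 = 16285 km.
On the circular orbit at r = 28100 km, v_c = √(μ/r) = 1.2346 km/s.
Vis-viva on the transfer ellipse at r = 28100 km gives v_t = √[μ(2/r − 1/a_t)] = 0.64682 km/s.
Δv₂ = |v_t − v_c| = |0.64682 − 1.2346| = 0.5878 km/s.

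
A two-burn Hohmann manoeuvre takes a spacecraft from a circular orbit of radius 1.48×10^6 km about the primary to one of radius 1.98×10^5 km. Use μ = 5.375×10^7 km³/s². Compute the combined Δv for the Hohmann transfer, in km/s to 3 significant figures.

Semi-major axis of the transfer orbit: a_t = (1.480×10^6 + 1.980×10^5)/2 = 8.390×10^5 km.
At r₁ the circular-orbit speed is v₁ = √(μ/r₁) = 6.0264 km/s.
Transfer-orbit speed at r₁ (vis-viva equation): v_a = √[μ(2/r₁ − 1/a_t)] = 2.9276 km/s.
First burn Δv₁ = |v_a − v₁| = 3.099 km/s.
At r₂, v₂ = √(μ/r₂) = 16.476 km/s.
Transfer-orbit speed at r₂: v_p = √[μ(2/r₂ − 1/a_t)] = 21.883 km/s.
Second burn Δv₂ = |v₂ − v_p| = 5.407 km/s.
Total Δv = Δv₁ + Δv₂ = 8.506 km/s.

Δv = 8.51 km/s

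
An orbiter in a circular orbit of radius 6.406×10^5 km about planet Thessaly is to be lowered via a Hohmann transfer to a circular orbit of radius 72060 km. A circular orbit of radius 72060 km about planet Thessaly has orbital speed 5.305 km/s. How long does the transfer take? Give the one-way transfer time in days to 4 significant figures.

t = 5.431 days

From the circular-orbit relation v² = μ/r at r = 72060 km: μ = v²r = (5.305)² × 72060 = 2.02799×10^6 km³/s².
Transfer-ellipse semi-major axis a_t = (r₁ + r₂)/2 = (6.406×10^5 + 72060)/2 = 3.5633×10^5 km.
Transfer time t = π√(a_t³/μ) = π√((3.5633×10^5)³ / 2.02799×10^6) = 4.692×10^5 s.
Converting: 4.692×10^5 s ÷ 86400 s/day = 5.431 days.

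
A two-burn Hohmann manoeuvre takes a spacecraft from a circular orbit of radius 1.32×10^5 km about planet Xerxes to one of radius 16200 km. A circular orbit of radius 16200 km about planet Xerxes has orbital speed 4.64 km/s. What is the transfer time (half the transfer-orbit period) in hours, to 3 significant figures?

From the circular-orbit relation v² = μ/r at r = 16200 km: μ = v²r = (4.64)² × 16200 = 3.48780×10^5 km³/s².
Semi-major axis of the transfer orbit: a_t = (1.320×10^5 + 16200)/2 = 74100 km.
Transfer time t = π√(a_t³/μ) = π√((74100)³ / 3.48780×10^5) = 1.073×10^5 s.
Converting: 1.073×10^5 s ÷ 3600 s/hour = 29.8 hours.

t = 29.8 hours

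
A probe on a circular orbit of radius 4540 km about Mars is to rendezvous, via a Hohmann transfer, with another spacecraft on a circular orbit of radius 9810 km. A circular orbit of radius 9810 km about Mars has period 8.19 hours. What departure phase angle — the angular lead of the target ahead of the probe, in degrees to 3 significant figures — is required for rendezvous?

From Kepler's third law T² = 4π²r³/μ at r = 9810 km, T = 8.19 hours = 8.19 × 3600 s = 29484 s: μ = 4π²r³/T² = 42874.0 km³/s².
Semi-major axis of the transfer orbit: a_t = (4540 + 9810)/2 = 7175 km.
Transfer time t = π√(a_t³/μ) = 9221 s.
The target's mean motion on its circular orbit is ω₂ = √(μ/r₂³) = 2.131×10^-4 rad/s.
Angle swept by the target during transfer: ω₂·t = 1.965 rad = 112.6°.
The probe traverses 180° on the transfer ellipse, so the target must lead by 180° − 112.6° = 67.4°.

φ = 67.4°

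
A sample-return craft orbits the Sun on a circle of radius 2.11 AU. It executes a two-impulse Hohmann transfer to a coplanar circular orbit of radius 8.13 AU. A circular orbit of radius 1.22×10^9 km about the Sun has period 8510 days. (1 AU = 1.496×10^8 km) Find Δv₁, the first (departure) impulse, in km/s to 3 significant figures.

From Kepler's third law T² = 4π²r³/μ at r = 1.22×10^9 km, T = 8510 days = 8510 × 86400 s = 7.35264×10^8 s: μ = 4π²r³/T² = 1.32603×10^11 km³/s².
In km: r₁ = 2.11 × 1.496×10^8 = 3.15656×10^8 km; r₂ = 8.13 × 1.496×10^8 = 1.216248×10^9 km.
Transfer-ellipse semi-major axis a_t = (r₁ + r₂)/2 = (3.15656×10^8 + 1.216248×10^9)/2 = 7.65952×10^8 km.
Circular speed at r = 3.15656×10^8 km: v_c = √(μ/r) = 20.496 km/s.
Vis-viva on the transfer ellipse at r = 3.15656×10^8 km gives v_t = √[μ(2/r − 1/a_t)] = 25.827 km/s.
Δv₁ = |v_t − v_c| = |25.827 − 20.496| = 5.331 km/s.

Δv₁ = 5.33 km/s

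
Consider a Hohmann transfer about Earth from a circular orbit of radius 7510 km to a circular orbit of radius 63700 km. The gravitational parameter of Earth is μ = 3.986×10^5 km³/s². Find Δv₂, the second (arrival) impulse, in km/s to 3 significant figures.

Δv₂ = 1.35 km/s

Transfer-ellipse semi-major axis a_t = (r₁ + r₂)/2 = (7510 + 63700)/2 = 35605 km.
Circular speed at r = 63700 km: v_c = √(μ/r) = 2.5015 km/s.
Vis-viva on the transfer ellipse at r = 63700 km gives v_t = √[μ(2/r − 1/a_t)] = 1.1489 km/s.
Δv₂ = |v_t − v_c| = |1.1489 − 2.5015| = 1.353 km/s.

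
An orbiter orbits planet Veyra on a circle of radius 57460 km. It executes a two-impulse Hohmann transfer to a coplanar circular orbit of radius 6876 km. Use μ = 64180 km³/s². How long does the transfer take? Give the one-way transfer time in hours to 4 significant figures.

Semi-major axis of the transfer orbit: a_t = (57460 + 6876)/2 = 32168 km.
Transfer time t = π√(a_t³/μ) = π√((32168)³ / 64180) = 71546 s.
Converting: 71546 s ÷ 3600 s/hour = 19.87 hours.

t = 19.87 hours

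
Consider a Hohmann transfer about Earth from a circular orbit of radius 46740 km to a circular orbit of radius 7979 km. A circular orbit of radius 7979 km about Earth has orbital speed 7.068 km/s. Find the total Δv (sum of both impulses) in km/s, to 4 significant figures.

Δv = 3.513 km/s

From the circular-orbit relation v² = μ/r at r = 7979 km: μ = v²r = (7.068)² × 7979 = 3.98604×10^5 km³/s².
Semi-major axis of the transfer orbit: a_t = (46740 + 7979)/2 = 27359.5 km.
At r₁ the circular-orbit speed is v₁ = √(μ/r₁) = 2.920 km/s.
Transfer-orbit speed at r₁ (vis-viva equation): v_a = √[μ(2/r₁ − 1/a_t)] = 1.577 km/s.
First burn Δv₁ = |v_a − v₁| = 1.343 km/s.
Circular speed at r₂: v₂ = √(μ/r₂) = 7.068 km/s.
Transfer-orbit speed at r₂: v_p = √[μ(2/r₂ − 1/a_t)] = 9.238 km/s.
Second burn Δv₂ = |v₂ − v_p| = 2.170 km/s.
Δv = Δv₁ + Δv₂ = 1.343 + 2.170 = 3.513 km/s.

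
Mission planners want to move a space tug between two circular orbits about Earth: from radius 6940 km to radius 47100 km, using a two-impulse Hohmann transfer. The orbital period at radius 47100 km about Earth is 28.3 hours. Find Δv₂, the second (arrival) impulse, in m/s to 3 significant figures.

Δv₂ = 1430 m/s

From Kepler's third law T² = 4π²r³/μ at r = 47100 km, T = 28.3 hours = 28.3 × 3600 s = 1.0188×10^5 s: μ = 4π²r³/T² = 3.97415×10^5 km³/s².
Semi-major axis of the transfer orbit: a_t = (6940 + 47100)/2 = 27020 km.
On the circular orbit at r = 47100 km, v_c = √(μ/r) = 2.905 km/s.
Transfer-orbit speed at the same r (vis-viva, a = a_t): v_t = √[μ(2/r − 1/a_t)] = 1.472 km/s.
Δv₂ = |v_t − v_c| = |1.472 − 2.905| = 1.433 km/s.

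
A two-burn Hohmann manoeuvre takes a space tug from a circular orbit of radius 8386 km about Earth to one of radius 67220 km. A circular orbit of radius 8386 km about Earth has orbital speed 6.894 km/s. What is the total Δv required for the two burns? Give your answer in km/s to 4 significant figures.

Δv = 3.587 km/s

From the circular-orbit relation v² = μ/r at r = 8386 km: μ = v²r = (6.894)² × 8386 = 3.98563×10^5 km³/s².
Semi-major axis of the transfer orbit: a_t = (8386 + 67220)/2 = 37803 km.
At r₁ the circular-orbit speed is v₁ = √(μ/r₁) = 6.894 km/s.
On the transfer ellipse at r₁, vis-viva gives v_p = √[μ(2/r₁ − 1/a_t)] = 9.193 km/s.
First burn Δv₁ = |v_p − v₁| = 2.299 km/s.
At r₂, v₂ = √(μ/r₂) = 2.435 km/s.
Transfer-orbit speed at r₂: v_a = √[μ(2/r₂ − 1/a_t)] = 1.147 km/s.
Second burn Δv₂ = |v₂ − v_a| = 1.288 km/s.
Total Δv = Δv₁ + Δv₂ = 3.587 km/s.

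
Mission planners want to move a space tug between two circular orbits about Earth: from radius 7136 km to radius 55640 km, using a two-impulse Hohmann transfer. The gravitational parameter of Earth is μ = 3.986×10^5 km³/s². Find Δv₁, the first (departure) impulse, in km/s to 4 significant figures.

The Hohmann ellipse has a_t = (r₁ + r₂)/2 = 31388 km.
On the circular orbit at r = 7136 km, v_c = √(μ/r) = 7.474 km/s.
Transfer-orbit speed at the same r (vis-viva, a = a_t): v_t = √[μ(2/r − 1/a_t)] = 9.951 km/s.
Δv₁ = |v_t − v_c| = |9.951 − 7.474| = 2.477 km/s.

Δv₁ = 2.477 km/s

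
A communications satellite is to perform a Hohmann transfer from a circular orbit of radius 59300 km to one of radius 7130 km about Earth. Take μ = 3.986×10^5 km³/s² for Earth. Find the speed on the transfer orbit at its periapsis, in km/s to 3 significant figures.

v = 9.99 km/s

The Hohmann ellipse has a_t = (r₁ + r₂)/2 = 33215 km.
At periapsis, r = 7130 km.
Vis-viva: v = √[μ(2/r − 1/a_t)] = √[3.986×10^5 × (2/7130 − 1/33215)] = 9.990 km/s.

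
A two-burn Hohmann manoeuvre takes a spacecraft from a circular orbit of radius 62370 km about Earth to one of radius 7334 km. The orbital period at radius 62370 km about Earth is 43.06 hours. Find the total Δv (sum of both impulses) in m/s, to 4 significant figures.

From Kepler's third law T² = 4π²r³/μ at r = 62370 km, T = 43.06 hours = 43.06 × 3600 s = 1.55016×10^5 s: μ = 4π²r³/T² = 3.98597×10^5 km³/s².
Semi-major axis of the transfer orbit: a_t = (62370 + 7334)/2 = 34852 km.
At r₁ the circular-orbit speed is v₁ = √(μ/r₁) = 2.528 km/s.
Transfer-orbit speed at r₁ (v² = μ(2/r − 1/a)): v_a = √[μ(2/r₁ − 1/a_t)] = 1.160 km/s.
First burn Δv₁ = |v_a − v₁| = 1.368 km/s.
At r₂, v₂ = √(μ/r₂) = 7.372 km/s.
Transfer-orbit speed at r₂: v_p = √[μ(2/r₂ − 1/a_t)] = 9.862 km/s.
Second burn Δv₂ = |v₂ − v_p| = 2.490 km/s.
Δv = Δv₁ + Δv₂ = 1.368 + 2.490 = 3.858 km/s.

Δv = 3858 m/s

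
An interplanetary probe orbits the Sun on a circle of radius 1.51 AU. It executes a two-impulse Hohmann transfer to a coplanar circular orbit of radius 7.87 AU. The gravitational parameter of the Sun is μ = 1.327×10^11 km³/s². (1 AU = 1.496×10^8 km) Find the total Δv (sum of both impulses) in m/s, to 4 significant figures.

Δv = 11750 m/s

In km: r₁ = 1.51 × 1.496×10^8 = 2.25896×10^8 km; r₂ = 7.87 × 1.496×10^8 = 1.177352×10^9 km.
Semi-major axis of the transfer orbit: a_t = (2.25896×10^8 + 1.177352×10^9)/2 = 7.01624×10^8 km.
Circular speed at r₁: v₁ = √(μ/r₁) = √(1.327×10^11/2.25896×10^8) = 24.23713 km/s.
Transfer-orbit speed at r₁ (v² = μ(2/r − 1/a)): v_p = √[μ(2/r₁ − 1/a_t)] = 31.39656 km/s.
First burn Δv₁ = |v_p − v₁| = 7.159 km/s.
Circular speed at r₂: v₂ = √(μ/r₂) = 10.617 km/s.
Transfer-orbit speed at r₂: v_a = √[μ(2/r₂ − 1/a_t)] = 6.0240 km/s.
Second burn Δv₂ = |v₂ − v_a| = 4.593 km/s.
Total Δv = Δv₁ + Δv₂ = 11.75 km/s.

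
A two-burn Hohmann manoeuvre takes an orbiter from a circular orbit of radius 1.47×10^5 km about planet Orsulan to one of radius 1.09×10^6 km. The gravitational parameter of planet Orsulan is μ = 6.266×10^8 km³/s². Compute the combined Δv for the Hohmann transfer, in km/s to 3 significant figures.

Δv = 33.7 km/s

The Hohmann ellipse has a_t = (r₁ + r₂)/2 = 6.185×10^5 km.
Circular speed at r₁: v₁ = √(μ/r₁) = √(6.266×10^8/1.470×10^5) = 65.29 km/s.
Transfer-orbit speed at r₁ (vis-viva equation): v_p = √[μ(2/r₁ − 1/a_t)] = 86.67 km/s.
First burn Δv₁ = |v_p − v₁| = 21.38 km/s.
Circular speed at r₂: v₂ = √(μ/r₂) = 23.98 km/s.
Transfer-orbit speed at r₂: v_a = √[μ(2/r₂ − 1/a_t)] = 11.69 km/s.
Second burn Δv₂ = |v₂ − v_a| = 12.29 km/s.
Total Δv = Δv₁ + Δv₂ = 33.67 km/s.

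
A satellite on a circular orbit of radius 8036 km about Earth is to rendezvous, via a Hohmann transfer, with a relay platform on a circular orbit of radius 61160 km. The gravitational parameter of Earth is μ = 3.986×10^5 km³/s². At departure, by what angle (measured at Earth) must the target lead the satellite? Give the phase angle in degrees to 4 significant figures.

The Hohmann ellipse has a_t = (r₁ + r₂)/2 = 34598 km.
Transfer time t = π√(a_t³/μ) = 32023 s.
The target's mean motion on its circular orbit is ω₂ = √(μ/r₂³) = 4.1741×10^-5 rad/s.
Angle swept by the target during transfer: ω₂·t = 1.3367 rad = 76.59°.
The satellite traverses 180° on the transfer ellipse, so the target must lead by 180° − 76.59° = 103.4°.

φ = 103.4°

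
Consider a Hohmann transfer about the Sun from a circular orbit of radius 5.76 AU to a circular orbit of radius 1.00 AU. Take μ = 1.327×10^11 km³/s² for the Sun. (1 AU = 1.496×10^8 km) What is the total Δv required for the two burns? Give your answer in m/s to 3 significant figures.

Δv = 14800 m/s

In km: r₁ = 5.76 × 1.496×10^8 = 8.61696×10^8 km; r₂ = 1.00 × 1.496×10^8 = 1.496×10^8 km.
Transfer-ellipse semi-major axis a_t = (r₁ + r₂)/2 = (8.61696×10^8 + 1.496×10^8)/2 = 5.05648×10^8 km.
Circular speed at r₁: v₁ = √(μ/r₁) = √(1.327×10^11/8.61696×10^8) = 12.41 km/s.
On the transfer ellipse at r₁, vis-viva equation gives v_a = √[μ(2/r₁ − 1/a_t)] = 6.750 km/s.
First burn Δv₁ = |v_a − v₁| = 5.660 km/s.
Circular speed at r₂: v₂ = √(μ/r₂) = 29.783 km/s.
Transfer-orbit speed at r₂: v_p = √[μ(2/r₂ − 1/a_t)] = 38.880 km/s.
Second burn Δv₂ = |v₂ − v_p| = 9.097 km/s.
Δv = Δv₁ + Δv₂ = 5.660 + 9.097 = 14.76 km/s.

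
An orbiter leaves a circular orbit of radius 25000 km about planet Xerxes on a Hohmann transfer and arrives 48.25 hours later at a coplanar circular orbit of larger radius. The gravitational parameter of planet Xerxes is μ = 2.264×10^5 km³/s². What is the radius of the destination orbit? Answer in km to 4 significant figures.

Transfer time t = 48.25 hours = 1.737×10^5 s, and t = π√(a_t³/μ).
So a_t = (μ t²/π²)^(1/3) = (2.264×10^5 × (1.737×10^5)² / π²)^(1/3) = 88456 km.
Since a_t = (r₁ + r₂)/2, r₂ = 2a_t − r₁ = 2×88456 − 25000 = 1.51912×10^5 km.

r₂ = 1.519×10^5 km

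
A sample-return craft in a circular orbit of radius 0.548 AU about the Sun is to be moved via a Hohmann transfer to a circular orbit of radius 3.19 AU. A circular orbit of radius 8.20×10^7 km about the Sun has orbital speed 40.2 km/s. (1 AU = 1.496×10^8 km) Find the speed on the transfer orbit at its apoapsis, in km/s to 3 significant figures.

v = 9.02 km/s

From the circular-orbit relation v² = μ/r at r = 8.20×10^7 km: μ = v²r = (40.2)² × 8.20×10^7 = 1.32515×10^11 km³/s².
In km: r₁ = 0.548 × 1.496×10^8 = 8.19808×10^7 km; r₂ = 3.19 × 1.496×10^8 = 4.77224×10^8 km.
The Hohmann ellipse has a_t = (r₁ + r₂)/2 = 2.796024×10^8 km.
The apoapsis of the transfer ellipse is at r = 4.77224×10^8 km.
From the vis-viva equation, v = √[μ(2/r − 1/a_t)] = 9.023 km/s.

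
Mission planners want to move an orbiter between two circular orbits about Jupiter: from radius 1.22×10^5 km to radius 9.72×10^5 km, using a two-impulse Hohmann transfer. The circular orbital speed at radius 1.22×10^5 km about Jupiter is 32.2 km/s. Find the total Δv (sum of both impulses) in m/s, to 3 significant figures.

From the circular-orbit relation v² = μ/r at r = 1.22×10^5 km: μ = v²r = (32.2)² × 1.22×10^5 = 1.26494×10^8 km³/s².
The Hohmann ellipse has a_t = (r₁ + r₂)/2 = 5.470×10^5 km.
Circular speed at r₁: v₁ = √(μ/r₁) = √(1.26494×10^8/1.220×10^5) = 32.20 km/s.
On the transfer ellipse at r₁, v² = μ(2/r − 1/a) gives v_p = √[μ(2/r₁ − 1/a_t)] = 42.92 km/s.
First burn Δv₁ = |v_p − v₁| = 10.72 km/s.
At r₂, v₂ = √(μ/r₂) = 11.4078 km/s.
Transfer-orbit speed at r₂: v_a = √[μ(2/r₂ − 1/a_t)] = 5.38752 km/s.
Second burn Δv₂ = |v₂ − v_a| = 6.020 km/s.
Δv = Δv₁ + Δv₂ = 10.72 + 6.020 = 16.74 km/s.

Δv = 16700 m/s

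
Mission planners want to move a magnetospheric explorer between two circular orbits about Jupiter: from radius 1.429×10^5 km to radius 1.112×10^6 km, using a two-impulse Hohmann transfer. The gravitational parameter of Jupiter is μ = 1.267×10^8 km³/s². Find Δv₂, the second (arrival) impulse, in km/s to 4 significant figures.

The Hohmann ellipse has a_t = (r₁ + r₂)/2 = 6.2745×10^5 km.
Circular speed at r = 1.112×10^6 km: v_c = √(μ/r) = 10.674 km/s.
Vis-viva on the transfer ellipse at r = 1.112×10^6 km gives v_t = √[μ(2/r − 1/a_t)] = 5.0940 km/s.
Δv₂ = |v_t − v_c| = |5.0940 − 10.674| = 5.580 km/s.

Δv₂ = 5.580 km/s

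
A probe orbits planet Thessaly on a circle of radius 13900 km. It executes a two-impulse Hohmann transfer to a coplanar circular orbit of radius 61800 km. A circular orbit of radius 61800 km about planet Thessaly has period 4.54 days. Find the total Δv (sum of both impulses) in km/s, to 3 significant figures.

Δv = 0.970 km/s

From Kepler's third law T² = 4π²r³/μ at r = 61800 km, T = 4.54 days = 4.54 × 86400 s = 3.92256×10^5 s: μ = 4π²r³/T² = 60560.0 km³/s².
Semi-major axis of the transfer orbit: a_t = (13900 + 61800)/2 = 37850 km.
At r₁ the circular-orbit speed is v₁ = √(μ/r₁) = 2.087303 km/s.
On the transfer ellipse at r₁, vis-viva equation gives v_p = √[μ(2/r₁ − 1/a_t)] = 2.667147 km/s.
First burn Δv₁ = |v_p − v₁| = 0.57984 km/s.
Circular speed at r₂: v₂ = √(μ/r₂) = 0.9899169 km/s.
Transfer-orbit speed at r₂: v_a = √[μ(2/r₂ − 1/a_t)] = 0.5998922 km/s.
Second burn Δv₂ = |v₂ − v_a| = 0.39002 km/s.
Total Δv = Δv₁ + Δv₂ = 0.9699 km/s.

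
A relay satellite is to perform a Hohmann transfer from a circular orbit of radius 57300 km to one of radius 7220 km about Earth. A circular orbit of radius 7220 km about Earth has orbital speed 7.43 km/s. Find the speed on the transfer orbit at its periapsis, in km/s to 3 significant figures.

v = 9.90 km/s

From the circular-orbit relation v² = μ/r at r = 7220 km: μ = v²r = (7.43)² × 7220 = 3.98579×10^5 km³/s².
The Hohmann ellipse has a_t = (r₁ + r₂)/2 = 32260 km.
At periapsis, r = 7220 km.
Applying v² = μ(2/r − 1/a_t): v = 9.902 km/s.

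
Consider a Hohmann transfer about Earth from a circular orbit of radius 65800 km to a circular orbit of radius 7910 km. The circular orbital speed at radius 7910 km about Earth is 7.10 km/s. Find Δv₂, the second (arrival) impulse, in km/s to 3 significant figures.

From the circular-orbit relation v² = μ/r at r = 7910 km: μ = v²r = (7.10)² × 7910 = 3.98743×10^5 km³/s².
Semi-major axis of the transfer orbit: a_t = (65800 + 7910)/2 = 36855 km.
Circular speed at r = 7910 km: v_c = √(μ/r) = 7.100 km/s.
Transfer-orbit speed at the same r (vis-viva, a = a_t): v_t = √[μ(2/r − 1/a_t)] = 9.487 km/s.
Δv₂ = |v_t − v_c| = |9.487 − 7.100| = 2.387 km/s.

Δv₂ = 2.39 km/s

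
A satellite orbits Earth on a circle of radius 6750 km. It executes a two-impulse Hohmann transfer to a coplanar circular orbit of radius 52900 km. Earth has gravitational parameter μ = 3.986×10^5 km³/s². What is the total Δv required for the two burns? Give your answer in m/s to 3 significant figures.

Δv = 3990 m/s

The Hohmann ellipse has a_t = (r₁ + r₂)/2 = 29825 km.
Circular speed at r₁: v₁ = √(μ/r₁) = √(3.986×10^5/6750) = 7.68452 km/s.
On the transfer ellipse at r₁, vis-viva gives v_p = √[μ(2/r₁ − 1/a_t)] = 10.2342 km/s.
First burn Δv₁ = |v_p − v₁| = 2.550 km/s.
At r₂, v₂ = √(μ/r₂) = 2.745 km/s.
Transfer-orbit speed at r₂: v_a = √[μ(2/r₂ − 1/a_t)] = 1.306 km/s.
Second burn Δv₂ = |v₂ − v_a| = 1.439 km/s.
Δv = Δv₁ + Δv₂ = 2.550 + 1.439 = 3.989 km/s.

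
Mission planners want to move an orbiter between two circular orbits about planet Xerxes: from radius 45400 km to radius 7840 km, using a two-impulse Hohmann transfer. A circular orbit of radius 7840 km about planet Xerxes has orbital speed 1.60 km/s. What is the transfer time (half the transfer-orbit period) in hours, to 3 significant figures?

t = 26.8 hours

From the circular-orbit relation v² = μ/r at r = 7840 km: μ = v²r = (1.60)² × 7840 = 20070.4 km³/s².
Transfer-ellipse semi-major axis a_t = (r₁ + r₂)/2 = (45400 + 7840)/2 = 26620 km.
Transfer time t = π√(a_t³/μ) = π√((26620)³ / 20070.4) = 96310 s.
Converting: 96310 s ÷ 3600 s/hour = 26.8 hours.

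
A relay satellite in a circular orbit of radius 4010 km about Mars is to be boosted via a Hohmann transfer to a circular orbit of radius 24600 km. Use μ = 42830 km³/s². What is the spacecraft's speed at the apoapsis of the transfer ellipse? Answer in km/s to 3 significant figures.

v = 0.699 km/s

The Hohmann ellipse has a_t = (r₁ + r₂)/2 = 14305 km.
At apoapsis, r = 24600 km.
From the vis-viva equation, v = √[μ(2/r − 1/a_t)] = 0.6986 km/s.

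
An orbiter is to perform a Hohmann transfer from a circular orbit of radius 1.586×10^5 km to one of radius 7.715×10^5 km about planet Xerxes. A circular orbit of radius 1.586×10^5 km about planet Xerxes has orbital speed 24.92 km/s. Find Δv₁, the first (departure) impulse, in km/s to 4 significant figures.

From the circular-orbit relation v² = μ/r at r = 1.586×10^5 km: μ = v²r = (24.92)² × 1.586×10^5 = 9.84916×10^7 km³/s².
The Hohmann ellipse has a_t = (r₁ + r₂)/2 = 4.6505×10^5 km.
Circular speed at r = 1.586×10^5 km: v_c = √(μ/r) = 24.920 km/s.
Transfer-orbit speed at the same r (vis-viva, a = a_t): v_t = √[μ(2/r − 1/a_t)] = 32.097 km/s.
Δv₁ = |v_t − v_c| = |32.097 − 24.920| = 7.177 km/s.

Δv₁ = 7.177 km/s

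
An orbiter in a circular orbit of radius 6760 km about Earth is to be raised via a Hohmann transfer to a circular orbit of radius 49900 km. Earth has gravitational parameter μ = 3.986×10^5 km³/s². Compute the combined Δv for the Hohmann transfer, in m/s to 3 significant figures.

Δv = 3960 m/s

Transfer-ellipse semi-major axis a_t = (r₁ + r₂)/2 = (6760 + 49900)/2 = 28330 km.
Circular speed at r₁: v₁ = √(μ/r₁) = √(3.986×10^5/6760) = 7.6788 km/s.
On the transfer ellipse at r₁, vis-viva equation gives v_p = √[μ(2/r₁ − 1/a_t)] = 10.191 km/s.
First burn Δv₁ = |v_p − v₁| = 2.512 km/s.
Circular speed at r₂: v₂ = √(μ/r₂) = 2.8263 km/s.
Transfer-orbit speed at r₂: v_a = √[μ(2/r₂ − 1/a_t)] = 1.3806 km/s.
Second burn Δv₂ = |v₂ − v_a| = 1.446 km/s.
Δv = Δv₁ + Δv₂ = 2.512 + 1.446 = 3.958 km/s.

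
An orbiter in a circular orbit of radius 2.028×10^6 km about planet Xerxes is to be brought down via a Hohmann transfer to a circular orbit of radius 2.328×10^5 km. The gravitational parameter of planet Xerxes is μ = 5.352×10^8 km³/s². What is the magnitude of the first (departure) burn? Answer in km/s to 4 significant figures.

Transfer-ellipse semi-major axis a_t = (r₁ + r₂)/2 = (2.028×10^6 + 2.328×10^5)/2 = 1.1304×10^6 km.
Circular speed at r = 2.028×10^6 km: v_c = √(μ/r) = 16.245 km/s.
Transfer-orbit speed at the same r (vis-viva, a = a_t): v_t = √[μ(2/r − 1/a_t)] = 7.3722 km/s.
Δv₁ = |v_t − v_c| = |7.3722 − 16.245| = 8.873 km/s.

Δv₁ = 8.873 km/s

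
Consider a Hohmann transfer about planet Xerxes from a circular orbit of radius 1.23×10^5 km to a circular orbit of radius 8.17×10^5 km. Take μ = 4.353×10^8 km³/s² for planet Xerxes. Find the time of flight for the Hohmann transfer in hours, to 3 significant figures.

t = 13.5 hours

Semi-major axis of the transfer orbit: a_t = (1.230×10^5 + 8.170×10^5)/2 = 4.700×10^5 km.
By Kepler's third law the transfer-orbit period is T = 2π√(a_t³/μ), so t = T/2 = 48520 s.
Converting: 48520 s ÷ 3600 s/hour = 13.5 hours.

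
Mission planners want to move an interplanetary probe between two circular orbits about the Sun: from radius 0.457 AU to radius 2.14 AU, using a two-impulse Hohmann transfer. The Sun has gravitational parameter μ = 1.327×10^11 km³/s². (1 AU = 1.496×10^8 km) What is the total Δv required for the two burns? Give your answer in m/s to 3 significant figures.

In km: r₁ = 0.457 × 1.496×10^8 = 6.83672×10^7 km; r₂ = 2.14 × 1.496×10^8 = 3.20144×10^8 km.
Transfer-ellipse semi-major axis a_t = (r₁ + r₂)/2 = (6.83672×10^7 + 3.20144×10^8)/2 = 1.942556×10^8 km.
Circular speed at r₁: v₁ = √(μ/r₁) = √(1.327×10^11/6.83672×10^7) = 44.06 km/s.
Transfer-orbit speed at r₁ (vis-viva equation): v_p = √[μ(2/r₁ − 1/a_t)] = 56.56 km/s.
First burn Δv₁ = |v_p − v₁| = 12.50 km/s.
Circular speed at r₂: v₂ = √(μ/r₂) = 20.359 km/s.
Transfer-orbit speed at r₂: v_a = √[μ(2/r₂ − 1/a_t)] = 12.078 km/s.
Second burn Δv₂ = |v₂ − v_a| = 8.281 km/s.
Total Δv = Δv₁ + Δv₂ = 20.78 km/s.

Δv = 20800 m/s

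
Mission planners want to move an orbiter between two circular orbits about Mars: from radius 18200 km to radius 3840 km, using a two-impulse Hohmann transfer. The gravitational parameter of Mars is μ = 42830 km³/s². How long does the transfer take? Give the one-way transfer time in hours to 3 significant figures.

Transfer-ellipse semi-major axis a_t = (r₁ + r₂)/2 = (18200 + 3840)/2 = 11020 km.
By Kepler's third law the transfer-orbit period is T = 2π√(a_t³/μ), so t = T/2 = 17560 s.
Converting: 17560 s ÷ 3600 s/hour = 4.88 hours.

t = 4.88 hours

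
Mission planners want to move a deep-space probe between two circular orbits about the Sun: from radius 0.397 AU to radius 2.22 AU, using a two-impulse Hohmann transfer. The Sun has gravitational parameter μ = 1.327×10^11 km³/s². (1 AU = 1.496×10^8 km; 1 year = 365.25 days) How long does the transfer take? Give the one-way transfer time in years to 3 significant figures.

In km: r₁ = 0.397 × 1.496×10^8 = 5.93912×10^7 km; r₂ = 2.22 × 1.496×10^8 = 3.32112×10^8 km.
Transfer-ellipse semi-major axis a_t = (r₁ + r₂)/2 = (5.93912×10^7 + 3.32112×10^8)/2 = 1.957516×10^8 km.
By Kepler's third law the transfer-orbit period is T = 2π√(a_t³/μ), so t = T/2 = 2.362×10^7 s.
Converting: 2.362×10^7 s ÷ 3.15576×10^7 s/year (365.25 × 86400) = 0.748 years.

t = 0.748 years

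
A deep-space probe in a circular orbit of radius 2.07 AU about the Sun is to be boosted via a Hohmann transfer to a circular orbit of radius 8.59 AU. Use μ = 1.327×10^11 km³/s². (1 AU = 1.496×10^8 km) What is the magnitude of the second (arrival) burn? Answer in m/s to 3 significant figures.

In km: r₁ = 2.07 × 1.496×10^8 = 3.09672×10^8 km; r₂ = 8.59 × 1.496×10^8 = 1.285064×10^9 km.
Semi-major axis of the transfer orbit: a_t = (3.09672×10^8 + 1.285064×10^9)/2 = 7.97368×10^8 km.
On the circular orbit at r = 1.285064×10^9 km, v_c = √(μ/r) = 10.162 km/s.
Vis-viva on the transfer ellipse at r = 1.285064×10^9 km gives v_t = √[μ(2/r − 1/a_t)] = 6.3328 km/s.
Δv₂ = |v_t − v_c| = |6.3328 − 10.162| = 3.829 km/s.

Δv₂ = 3830 m/s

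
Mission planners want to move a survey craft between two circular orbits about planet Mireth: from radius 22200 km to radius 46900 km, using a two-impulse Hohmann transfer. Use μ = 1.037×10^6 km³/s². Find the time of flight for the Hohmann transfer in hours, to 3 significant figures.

t = 5.50 hours

Semi-major axis of the transfer orbit: a_t = (22200 + 46900)/2 = 34550 km.
Half the transfer-orbit period gives t = π√(a_t³/μ) = 19810 s.
Converting: 19810 s ÷ 3600 s/hour = 5.50 hours.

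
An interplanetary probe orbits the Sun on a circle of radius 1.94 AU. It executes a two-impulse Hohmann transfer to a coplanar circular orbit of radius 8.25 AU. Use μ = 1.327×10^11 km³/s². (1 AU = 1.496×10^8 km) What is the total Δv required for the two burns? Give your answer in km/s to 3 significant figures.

Δv = 9.80 km/s

In km: r₁ = 1.94 × 1.496×10^8 = 2.90224×10^8 km; r₂ = 8.25 × 1.496×10^8 = 1.2342×10^9 km.
The Hohmann ellipse has a_t = (r₁ + r₂)/2 = 7.62212×10^8 km.
At r₁ the circular-orbit speed is v₁ = √(μ/r₁) = 21.3830 km/s.
On the transfer ellipse at r₁, vis-viva gives v_p = √[μ(2/r₁ − 1/a_t)] = 27.2097 km/s.
First burn Δv₁ = |v_p − v₁| = 5.8267 km/s.
At r₂, v₂ = √(μ/r₂) = 10.3691 km/s.
Transfer-orbit speed at r₂: v_a = √[μ(2/r₂ − 1/a_t)] = 6.39840 km/s.
Second burn Δv₂ = |v₂ − v_a| = 3.9707 km/s.
Total Δv = Δv₁ + Δv₂ = 9.797 km/s.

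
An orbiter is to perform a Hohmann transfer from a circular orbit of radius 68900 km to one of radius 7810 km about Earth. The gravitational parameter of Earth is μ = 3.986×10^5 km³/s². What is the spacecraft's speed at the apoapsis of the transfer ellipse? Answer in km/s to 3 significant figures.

v = 1.09 km/s

The Hohmann ellipse has a_t = (r₁ + r₂)/2 = 38355 km.
At apoapsis, r = 68900 km.
From the vis-viva equation, v = √[μ(2/r − 1/a_t)] = 1.085 km/s.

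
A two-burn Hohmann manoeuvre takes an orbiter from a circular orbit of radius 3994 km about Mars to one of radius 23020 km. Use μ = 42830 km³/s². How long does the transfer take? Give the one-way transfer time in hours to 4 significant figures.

t = 6.619 hours

Semi-major axis of the transfer orbit: a_t = (3994 + 23020)/2 = 13507 km.
By Kepler's third law the transfer-orbit period is T = 2π√(a_t³/μ), so t = T/2 = 23830 s.
Converting: 23830 s ÷ 3600 s/hour = 6.619 hours.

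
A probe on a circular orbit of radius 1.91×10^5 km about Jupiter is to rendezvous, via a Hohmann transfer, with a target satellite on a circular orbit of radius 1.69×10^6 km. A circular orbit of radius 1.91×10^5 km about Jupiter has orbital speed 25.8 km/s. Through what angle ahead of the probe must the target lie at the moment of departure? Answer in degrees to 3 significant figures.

From the circular-orbit relation v² = μ/r at r = 1.91×10^5 km: μ = v²r = (25.8)² × 1.91×10^5 = 1.27137×10^8 km³/s².
Semi-major axis of the transfer orbit: a_t = (1.910×10^5 + 1.690×10^6)/2 = 9.405×10^5 km.
Transfer time t = π√(a_t³/μ) = 2.5413×10^5 s.
The target's mean motion on its circular orbit is ω₂ = √(μ/r₂³) = 5.1322×10^-6 rad/s.
Angle swept by the target during transfer: ω₂·t = 1.3042 rad = 74.73°.
The probe traverses 180° on the transfer ellipse, so the target must lead by 180° − 74.73° = 105°.

φ = 105°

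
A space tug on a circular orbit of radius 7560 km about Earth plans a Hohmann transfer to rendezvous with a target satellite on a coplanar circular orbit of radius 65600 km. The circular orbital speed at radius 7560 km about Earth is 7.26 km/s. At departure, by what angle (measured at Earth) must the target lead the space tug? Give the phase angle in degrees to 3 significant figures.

φ = 105°

From the circular-orbit relation v² = μ/r at r = 7560 km: μ = v²r = (7.26)² × 7560 = 3.98469×10^5 km³/s².
Transfer-ellipse semi-major axis a_t = (r₁ + r₂)/2 = (7560 + 65600)/2 = 36580 km.
The half-period of the transfer ellipse is t = π√(a_t³/μ) = 34820 s.
The target's mean motion on its circular orbit is ω₂ = √(μ/r₂³) = 3.757×10^-5 rad/s.
Angle swept by the target during transfer: ω₂·t = 1.3082 rad = 74.95°.
Arrival is 180° from departure on the ellipse, so φ = 180° − 74.95° = 105°.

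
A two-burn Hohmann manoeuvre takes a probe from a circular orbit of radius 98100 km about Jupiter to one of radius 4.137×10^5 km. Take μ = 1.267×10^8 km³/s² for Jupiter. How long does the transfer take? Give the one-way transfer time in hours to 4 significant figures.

Semi-major axis of the transfer orbit: a_t = (98100 + 4.137×10^5)/2 = 2.559×10^5 km.
By Kepler's third law the transfer-orbit period is T = 2π√(a_t³/μ), so t = T/2 = 36130 s.
Converting: 36130 s ÷ 3600 s/hour = 10.04 hours.

t = 10.04 hours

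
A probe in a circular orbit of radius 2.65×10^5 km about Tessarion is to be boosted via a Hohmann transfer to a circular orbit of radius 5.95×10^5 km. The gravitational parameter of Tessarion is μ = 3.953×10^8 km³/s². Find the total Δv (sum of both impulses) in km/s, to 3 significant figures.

Semi-major axis of the transfer orbit: a_t = (2.650×10^5 + 5.950×10^5)/2 = 4.300×10^5 km.
Circular speed at r₁: v₁ = √(μ/r₁) = √(3.953×10^8/2.650×10^5) = 38.62 km/s.
On the transfer ellipse at r₁, vis-viva gives v_p = √[μ(2/r₁ − 1/a_t)] = 45.43 km/s.
First burn Δv₁ = |v_p − v₁| = 6.810 km/s.
Circular speed at r₂: v₂ = √(μ/r₂) = 25.7754 km/s.
Transfer-orbit speed at r₂: v_a = √[μ(2/r₂ − 1/a_t)] = 20.2346 km/s.
Second burn Δv₂ = |v₂ − v_a| = 5.541 km/s.
Total Δv = Δv₁ + Δv₂ = 12.35 km/s.

Δv = 12.4 km/s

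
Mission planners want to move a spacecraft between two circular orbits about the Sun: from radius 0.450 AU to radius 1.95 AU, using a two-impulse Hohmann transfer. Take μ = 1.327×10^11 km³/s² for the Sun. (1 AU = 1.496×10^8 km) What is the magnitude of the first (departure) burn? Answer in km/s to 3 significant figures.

In km: r₁ = 0.450 × 1.496×10^8 = 6.732×10^7 km; r₂ = 1.95 × 1.496×10^8 = 2.9172×10^8 km.
Transfer-ellipse semi-major axis a_t = (r₁ + r₂)/2 = (6.732×10^7 + 2.9172×10^8)/2 = 1.7952×10^8 km.
Circular speed at r = 6.732×10^7 km: v_c = √(μ/r) = 44.40 km/s.
Vis-viva on the transfer ellipse at r = 6.732×10^7 km gives v_t = √[μ(2/r − 1/a_t)] = 56.60 km/s.
Δv₁ = |v_t − v_c| = |56.60 − 44.40| = 12.20 km/s.

Δv₁ = 12.2 km/s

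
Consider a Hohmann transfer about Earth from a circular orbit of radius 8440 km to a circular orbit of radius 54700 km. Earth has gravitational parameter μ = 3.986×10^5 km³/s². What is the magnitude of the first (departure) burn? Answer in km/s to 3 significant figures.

Δv₁ = 2.17 km/s

Transfer-ellipse semi-major axis a_t = (r₁ + r₂)/2 = (8440 + 54700)/2 = 31570 km.
Circular speed at r = 8440 km: v_c = √(μ/r) = 6.872 km/s.
Transfer-orbit speed at the same r (vis-viva, a = a_t): v_t = √[μ(2/r − 1/a_t)] = 9.046 km/s.
Δv₁ = |v_t − v_c| = |9.046 − 6.872| = 2.174 km/s.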